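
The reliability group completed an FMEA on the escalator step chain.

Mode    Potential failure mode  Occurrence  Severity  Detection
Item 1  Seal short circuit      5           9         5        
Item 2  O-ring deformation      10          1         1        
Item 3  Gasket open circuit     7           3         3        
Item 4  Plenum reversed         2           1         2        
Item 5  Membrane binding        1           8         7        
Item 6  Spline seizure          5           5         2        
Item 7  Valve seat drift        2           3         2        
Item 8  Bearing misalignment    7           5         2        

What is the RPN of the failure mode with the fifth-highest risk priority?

50

RPN = Severity × Occurrence × Detection:
  Item 1: 9 × 5 × 5 = 225
  Item 2: 1 × 10 × 1 = 10
  Item 3: 3 × 7 × 3 = 63
  Item 4: 1 × 2 × 2 = 4
  Item 5: 8 × 1 × 7 = 56
  Item 6: 5 × 5 × 2 = 50
  Item 7: 3 × 2 × 2 = 12
  Item 8: 5 × 7 × 2 = 70
Sorted descending: 225, 70, 63, 56, 50, 12, 10, 4.
The fifth-highest RPN is 50 (Item 6).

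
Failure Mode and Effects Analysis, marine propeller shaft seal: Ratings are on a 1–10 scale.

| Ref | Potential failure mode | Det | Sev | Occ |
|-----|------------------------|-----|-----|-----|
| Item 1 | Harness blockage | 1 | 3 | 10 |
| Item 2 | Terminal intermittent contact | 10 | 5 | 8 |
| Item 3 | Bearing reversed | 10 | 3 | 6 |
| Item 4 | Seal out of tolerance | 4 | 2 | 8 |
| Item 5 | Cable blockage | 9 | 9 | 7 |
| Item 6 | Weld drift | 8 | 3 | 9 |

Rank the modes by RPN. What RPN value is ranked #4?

RPN = Severity × Occurrence × Detection:
  Item 1: 3 × 10 × 1 = 30
  Item 2: 5 × 8 × 10 = 400
  Item 3: 3 × 6 × 10 = 180
  Item 4: 2 × 8 × 4 = 64
  Item 5: 9 × 7 × 9 = 567
  Item 6: 3 × 9 × 8 = 216
Sorted descending: 567, 400, 216, 180, 64, 30.
The fourth-highest RPN is 180 (Item 3).

180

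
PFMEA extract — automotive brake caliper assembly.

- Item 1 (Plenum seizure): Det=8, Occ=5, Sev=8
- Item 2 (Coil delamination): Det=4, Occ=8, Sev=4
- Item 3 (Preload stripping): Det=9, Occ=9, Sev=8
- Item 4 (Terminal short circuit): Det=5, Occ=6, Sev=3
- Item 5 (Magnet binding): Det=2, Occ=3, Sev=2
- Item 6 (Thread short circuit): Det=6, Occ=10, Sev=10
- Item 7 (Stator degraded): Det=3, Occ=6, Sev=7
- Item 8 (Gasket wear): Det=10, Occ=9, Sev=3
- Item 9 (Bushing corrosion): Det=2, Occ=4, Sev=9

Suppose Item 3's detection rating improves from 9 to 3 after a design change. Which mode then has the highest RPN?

Item 6

RPN = Severity × Occurrence × Detection:
  Item 1: 8 × 5 × 8 = 320
  Item 2: 4 × 8 × 4 = 128
  Item 3: 8 × 9 × 9 = 648
  Item 4: 3 × 6 × 5 = 90
  Item 5: 2 × 3 × 2 = 12
  Item 6: 10 × 10 × 6 = 600
  Item 7: 7 × 6 × 3 = 126
  Item 8: 3 × 9 × 10 = 270
  Item 9: 9 × 4 × 2 = 72
After action: Item 3 → 8 × 9 × 3 = 216.
Revised RPNs: Item 6=600, Item 1=320, Item 8=270, Item 3=216, Item 2=128, Item 7=126, Item 4=90, Item 9=72, Item 5=12.
Highest is now Item 6 (600).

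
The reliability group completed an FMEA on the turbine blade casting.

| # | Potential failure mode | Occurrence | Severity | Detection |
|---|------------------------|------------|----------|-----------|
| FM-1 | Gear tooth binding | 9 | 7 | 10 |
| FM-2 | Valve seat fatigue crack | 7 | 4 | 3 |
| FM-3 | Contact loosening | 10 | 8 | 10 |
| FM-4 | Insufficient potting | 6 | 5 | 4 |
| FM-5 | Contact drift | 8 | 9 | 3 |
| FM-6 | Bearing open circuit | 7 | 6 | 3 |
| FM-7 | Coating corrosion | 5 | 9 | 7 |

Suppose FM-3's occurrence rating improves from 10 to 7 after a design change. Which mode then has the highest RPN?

FM-1

RPN = Severity × Occurrence × Detection:
  FM-1: 7 × 9 × 10 = 630
  FM-2: 4 × 7 × 3 = 84
  FM-3: 8 × 10 × 10 = 800
  FM-4: 5 × 6 × 4 = 120
  FM-5: 9 × 8 × 3 = 216
  FM-6: 6 × 7 × 3 = 126
  FM-7: 9 × 5 × 7 = 315
After action: FM-3 → 8 × 7 × 10 = 560.
Revised RPNs: FM-1=630, FM-3=560, FM-7=315, FM-5=216, FM-6=126, FM-4=120, FM-2=84.
Highest is now FM-1 (630).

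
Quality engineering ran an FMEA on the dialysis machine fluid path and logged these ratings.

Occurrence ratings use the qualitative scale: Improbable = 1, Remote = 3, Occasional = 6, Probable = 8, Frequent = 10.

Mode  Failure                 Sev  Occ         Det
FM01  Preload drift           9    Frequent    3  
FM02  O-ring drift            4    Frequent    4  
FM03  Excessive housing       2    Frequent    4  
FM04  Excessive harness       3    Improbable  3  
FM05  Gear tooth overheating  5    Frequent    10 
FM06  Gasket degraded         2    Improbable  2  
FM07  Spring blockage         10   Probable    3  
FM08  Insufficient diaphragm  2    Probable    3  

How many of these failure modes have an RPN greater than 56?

RPN = Severity × Occurrence × Detection:
  FM01: 9 × 10 × 3 = 270
  FM02: 4 × 10 × 4 = 160
  FM03: 2 × 10 × 4 = 80
  FM04: 3 × 1 × 3 = 9
  FM05: 5 × 10 × 10 = 500
  FM06: 2 × 1 × 2 = 4
  FM07: 10 × 8 × 3 = 240
  FM08: 2 × 8 × 3 = 48
Modes with RPN > 56: FM01 (270), FM02 (160), FM03 (80), FM05 (500), FM07 (240) → 5.

5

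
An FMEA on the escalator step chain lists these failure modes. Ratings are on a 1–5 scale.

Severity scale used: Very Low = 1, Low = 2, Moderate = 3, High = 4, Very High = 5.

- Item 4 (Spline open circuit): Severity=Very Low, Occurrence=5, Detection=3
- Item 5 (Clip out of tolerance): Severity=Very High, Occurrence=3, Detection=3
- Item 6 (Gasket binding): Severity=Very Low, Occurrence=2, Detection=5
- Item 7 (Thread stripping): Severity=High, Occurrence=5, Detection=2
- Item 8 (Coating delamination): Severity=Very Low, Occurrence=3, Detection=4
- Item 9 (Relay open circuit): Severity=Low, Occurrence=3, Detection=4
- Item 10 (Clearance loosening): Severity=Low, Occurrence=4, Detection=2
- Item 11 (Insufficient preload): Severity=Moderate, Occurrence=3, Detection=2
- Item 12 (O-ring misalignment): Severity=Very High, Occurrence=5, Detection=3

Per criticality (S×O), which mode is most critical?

Criticality = Severity × Occurrence:
  Item 4: 1 × 5 = 5
  Item 5: 5 × 3 = 15
  Item 6: 1 × 2 = 2
  Item 7: 4 × 5 = 20
  Item 8: 1 × 3 = 3
  Item 9: 2 × 3 = 6
  Item 10: 2 × 4 = 8
  Item 11: 3 × 3 = 9
  Item 12: 5 × 5 = 25
Highest criticality is 25 → Item 12.

Item 12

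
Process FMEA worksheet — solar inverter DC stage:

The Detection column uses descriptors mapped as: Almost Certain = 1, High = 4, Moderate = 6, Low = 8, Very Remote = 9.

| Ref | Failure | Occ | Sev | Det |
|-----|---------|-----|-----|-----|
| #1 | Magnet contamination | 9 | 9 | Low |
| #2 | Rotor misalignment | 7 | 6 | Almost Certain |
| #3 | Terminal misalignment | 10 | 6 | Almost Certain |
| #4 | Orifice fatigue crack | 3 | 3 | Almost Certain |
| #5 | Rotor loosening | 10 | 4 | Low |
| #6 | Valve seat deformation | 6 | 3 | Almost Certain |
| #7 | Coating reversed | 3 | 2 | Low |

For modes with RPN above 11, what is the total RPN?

1136

RPN = Severity × Occurrence × Detection:
  #1: 9 × 9 × 8 = 648
  #2: 6 × 7 × 1 = 42
  #3: 6 × 10 × 1 = 60
  #4: 3 × 3 × 1 = 9
  #5: 4 × 10 × 8 = 320
  #6: 3 × 6 × 1 = 18
  #7: 2 × 3 × 8 = 48
RPN > 11: #1 (648), #2 (42), #3 (60), #5 (320), #6 (18), #7 (48).
Sum: 648 + 42 + 60 + 320 + 18 + 48 = 1136.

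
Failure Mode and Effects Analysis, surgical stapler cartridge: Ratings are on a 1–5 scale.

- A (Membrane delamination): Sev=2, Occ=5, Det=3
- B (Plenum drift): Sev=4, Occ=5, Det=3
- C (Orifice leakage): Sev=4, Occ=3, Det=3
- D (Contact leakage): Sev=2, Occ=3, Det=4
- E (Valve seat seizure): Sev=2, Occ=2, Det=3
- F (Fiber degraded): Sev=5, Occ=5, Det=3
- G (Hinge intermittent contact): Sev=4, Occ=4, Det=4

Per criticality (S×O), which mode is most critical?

F

Criticality = Severity × Occurrence:
  A: 2 × 5 = 10
  B: 4 × 5 = 20
  C: 4 × 3 = 12
  D: 2 × 3 = 6
  E: 2 × 2 = 4
  F: 5 × 5 = 25
  G: 4 × 4 = 16
Highest criticality is 25 → F.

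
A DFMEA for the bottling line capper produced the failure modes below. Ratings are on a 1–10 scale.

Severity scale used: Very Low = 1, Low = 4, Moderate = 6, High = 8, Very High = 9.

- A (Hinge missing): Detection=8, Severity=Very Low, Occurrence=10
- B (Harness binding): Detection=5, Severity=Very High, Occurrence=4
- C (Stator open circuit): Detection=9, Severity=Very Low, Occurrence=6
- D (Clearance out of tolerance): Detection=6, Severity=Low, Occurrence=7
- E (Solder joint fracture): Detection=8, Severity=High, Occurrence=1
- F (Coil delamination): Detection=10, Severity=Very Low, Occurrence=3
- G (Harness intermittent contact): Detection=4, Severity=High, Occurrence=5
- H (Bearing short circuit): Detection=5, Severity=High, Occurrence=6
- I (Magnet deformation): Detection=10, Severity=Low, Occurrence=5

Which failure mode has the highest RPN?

RPN = Severity × Occurrence × Detection:
  A: 1 × 10 × 8 = 80
  B: 9 × 4 × 5 = 180
  C: 1 × 6 × 9 = 54
  D: 4 × 7 × 6 = 168
  E: 8 × 1 × 8 = 64
  F: 1 × 3 × 10 = 30
  G: 8 × 5 × 4 = 160
  H: 8 × 6 × 5 = 240
  I: 4 × 5 × 10 = 200
Highest RPN is 240 → H.

H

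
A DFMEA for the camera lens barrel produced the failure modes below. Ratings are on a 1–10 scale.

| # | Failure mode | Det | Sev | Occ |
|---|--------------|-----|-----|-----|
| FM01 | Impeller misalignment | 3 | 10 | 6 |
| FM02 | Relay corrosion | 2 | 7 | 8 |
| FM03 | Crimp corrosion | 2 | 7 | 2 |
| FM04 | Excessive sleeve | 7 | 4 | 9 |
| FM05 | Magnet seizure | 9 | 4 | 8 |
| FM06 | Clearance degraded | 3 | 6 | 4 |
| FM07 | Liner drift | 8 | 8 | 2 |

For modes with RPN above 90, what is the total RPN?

960

RPN = Severity × Occurrence × Detection:
  FM01: 10 × 6 × 3 = 180
  FM02: 7 × 8 × 2 = 112
  FM03: 7 × 2 × 2 = 28
  FM04: 4 × 9 × 7 = 252
  FM05: 4 × 8 × 9 = 288
  FM06: 6 × 4 × 3 = 72
  FM07: 8 × 2 × 8 = 128
RPN > 90: FM01 (180), FM02 (112), FM04 (252), FM05 (288), FM07 (128).
Sum: 180 + 112 + 252 + 288 + 128 = 960.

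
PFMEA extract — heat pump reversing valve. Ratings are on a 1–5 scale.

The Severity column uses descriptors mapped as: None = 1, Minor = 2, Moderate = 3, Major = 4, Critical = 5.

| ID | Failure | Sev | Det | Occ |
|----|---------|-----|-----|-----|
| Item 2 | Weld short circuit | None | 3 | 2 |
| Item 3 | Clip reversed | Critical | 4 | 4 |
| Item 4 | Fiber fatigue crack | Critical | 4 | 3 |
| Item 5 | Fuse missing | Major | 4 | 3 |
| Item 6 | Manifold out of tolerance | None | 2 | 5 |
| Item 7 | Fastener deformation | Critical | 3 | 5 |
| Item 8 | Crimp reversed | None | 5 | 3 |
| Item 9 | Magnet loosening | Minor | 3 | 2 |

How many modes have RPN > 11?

6

RPN = Severity × Occurrence × Detection:
  Item 2: 1 × 2 × 3 = 6
  Item 3: 5 × 4 × 4 = 80
  Item 4: 5 × 3 × 4 = 60
  Item 5: 4 × 3 × 4 = 48
  Item 6: 1 × 5 × 2 = 10
  Item 7: 5 × 5 × 3 = 75
  Item 8: 1 × 3 × 5 = 15
  Item 9: 2 × 2 × 3 = 12
Modes with RPN > 11: Item 3 (80), Item 4 (60), Item 5 (48), Item 7 (75), Item 8 (15), Item 9 (12) → 6.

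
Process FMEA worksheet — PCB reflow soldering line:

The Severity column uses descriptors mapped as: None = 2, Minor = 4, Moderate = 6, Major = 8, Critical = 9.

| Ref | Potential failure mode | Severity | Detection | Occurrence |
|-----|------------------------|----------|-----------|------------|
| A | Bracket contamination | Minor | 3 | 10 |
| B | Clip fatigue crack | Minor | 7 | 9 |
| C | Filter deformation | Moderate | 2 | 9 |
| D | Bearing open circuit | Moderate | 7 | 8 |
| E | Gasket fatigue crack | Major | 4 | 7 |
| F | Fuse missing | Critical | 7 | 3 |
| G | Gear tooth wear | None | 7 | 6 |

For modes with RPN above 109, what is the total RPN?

RPN = Severity × Occurrence × Detection:
  A: 4 × 10 × 3 = 120
  B: 4 × 9 × 7 = 252
  C: 6 × 9 × 2 = 108
  D: 6 × 8 × 7 = 336
  E: 8 × 7 × 4 = 224
  F: 9 × 3 × 7 = 189
  G: 2 × 6 × 7 = 84
RPN > 109: A (120), B (252), D (336), E (224), F (189).
Sum: 120 + 252 + 336 + 224 + 189 = 1121.

1121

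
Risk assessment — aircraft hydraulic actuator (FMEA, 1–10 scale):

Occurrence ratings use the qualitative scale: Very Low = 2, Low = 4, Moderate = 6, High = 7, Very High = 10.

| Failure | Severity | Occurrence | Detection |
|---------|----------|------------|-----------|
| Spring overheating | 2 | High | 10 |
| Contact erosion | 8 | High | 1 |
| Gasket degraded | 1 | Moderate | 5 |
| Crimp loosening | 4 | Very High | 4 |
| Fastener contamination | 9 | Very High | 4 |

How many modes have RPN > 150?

2

RPN = Severity × Occurrence × Detection:
  Spring overheating: 2 × 7 × 10 = 140
  Contact erosion: 8 × 7 × 1 = 56
  Gasket degraded: 1 × 6 × 5 = 30
  Crimp loosening: 4 × 10 × 4 = 160
  Fastener contamination: 9 × 10 × 4 = 360
Modes with RPN > 150: Crimp loosening (160), Fastener contamination (360) → 2.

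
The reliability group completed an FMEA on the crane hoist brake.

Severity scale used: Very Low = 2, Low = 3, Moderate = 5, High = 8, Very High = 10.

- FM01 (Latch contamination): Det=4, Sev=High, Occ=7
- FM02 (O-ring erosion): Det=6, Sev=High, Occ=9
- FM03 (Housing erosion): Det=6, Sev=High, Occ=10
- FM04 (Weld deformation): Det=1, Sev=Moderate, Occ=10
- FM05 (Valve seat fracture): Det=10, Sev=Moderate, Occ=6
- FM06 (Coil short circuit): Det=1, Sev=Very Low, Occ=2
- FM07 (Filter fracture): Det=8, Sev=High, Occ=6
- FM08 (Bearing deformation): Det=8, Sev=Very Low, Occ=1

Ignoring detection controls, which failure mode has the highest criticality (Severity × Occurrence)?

Criticality = Severity × Occurrence:
  FM01: 8 × 7 = 56
  FM02: 8 × 9 = 72
  FM03: 8 × 10 = 80
  FM04: 5 × 10 = 50
  FM05: 5 × 6 = 30
  FM06: 2 × 2 = 4
  FM07: 8 × 6 = 48
  FM08: 2 × 1 = 2
Highest criticality is 80 → FM03.

FM03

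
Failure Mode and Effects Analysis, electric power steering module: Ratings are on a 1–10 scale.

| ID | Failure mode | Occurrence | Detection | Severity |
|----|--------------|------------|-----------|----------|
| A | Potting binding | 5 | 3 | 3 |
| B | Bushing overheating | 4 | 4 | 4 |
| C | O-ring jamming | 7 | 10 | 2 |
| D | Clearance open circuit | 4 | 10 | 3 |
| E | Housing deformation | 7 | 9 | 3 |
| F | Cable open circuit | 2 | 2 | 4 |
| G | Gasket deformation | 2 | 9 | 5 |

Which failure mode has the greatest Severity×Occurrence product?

Criticality = Severity × Occurrence:
  A: 3 × 5 = 15
  B: 4 × 4 = 16
  C: 2 × 7 = 14
  D: 3 × 4 = 12
  E: 3 × 7 = 21
  F: 4 × 2 = 8
  G: 5 × 2 = 10
Highest criticality is 21 → E.

E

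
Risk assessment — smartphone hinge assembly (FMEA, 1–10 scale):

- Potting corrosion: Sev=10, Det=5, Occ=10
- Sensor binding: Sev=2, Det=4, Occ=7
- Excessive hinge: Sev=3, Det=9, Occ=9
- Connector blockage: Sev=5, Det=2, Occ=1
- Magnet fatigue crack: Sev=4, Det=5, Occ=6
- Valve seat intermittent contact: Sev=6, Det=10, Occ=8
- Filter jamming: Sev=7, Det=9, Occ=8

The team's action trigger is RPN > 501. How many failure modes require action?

RPN = Severity × Occurrence × Detection:
  Potting corrosion: 10 × 10 × 5 = 500
  Sensor binding: 2 × 7 × 4 = 56
  Excessive hinge: 3 × 9 × 9 = 243
  Connector blockage: 5 × 1 × 2 = 10
  Magnet fatigue crack: 4 × 6 × 5 = 120
  Valve seat intermittent contact: 6 × 8 × 10 = 480
  Filter jamming: 7 × 8 × 9 = 504
Modes with RPN > 501: Filter jamming (504) → 1.

1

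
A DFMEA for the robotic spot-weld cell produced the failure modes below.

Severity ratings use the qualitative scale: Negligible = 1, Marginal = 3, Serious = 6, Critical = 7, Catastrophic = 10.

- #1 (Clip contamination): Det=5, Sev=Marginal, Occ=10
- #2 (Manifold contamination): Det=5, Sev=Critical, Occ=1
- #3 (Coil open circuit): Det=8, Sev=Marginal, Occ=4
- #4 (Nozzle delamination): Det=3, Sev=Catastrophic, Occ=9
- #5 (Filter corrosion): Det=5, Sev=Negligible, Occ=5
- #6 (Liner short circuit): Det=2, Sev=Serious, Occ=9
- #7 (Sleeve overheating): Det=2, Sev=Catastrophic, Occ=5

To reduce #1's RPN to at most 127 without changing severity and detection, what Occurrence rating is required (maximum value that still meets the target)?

8

#1: S=3, O=10, D=5 → current RPN = 150.
Fixed product = 15. Need 15 × O ≤ 127, so O ≤ 127/15 = 8.47.
Maximum integer Occurrence rating = 8 (gives RPN 120; O=9 would give 135 > 127).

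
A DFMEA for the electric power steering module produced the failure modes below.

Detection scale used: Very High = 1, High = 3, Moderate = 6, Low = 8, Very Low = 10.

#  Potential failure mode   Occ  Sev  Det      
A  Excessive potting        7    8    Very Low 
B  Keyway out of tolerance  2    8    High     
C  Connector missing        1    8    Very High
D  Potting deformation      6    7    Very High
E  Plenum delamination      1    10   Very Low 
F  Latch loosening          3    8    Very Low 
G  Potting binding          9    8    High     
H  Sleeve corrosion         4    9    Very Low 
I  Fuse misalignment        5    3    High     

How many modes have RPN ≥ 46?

RPN = Severity × Occurrence × Detection:
  A: 8 × 7 × 10 = 560
  B: 8 × 2 × 3 = 48
  C: 8 × 1 × 1 = 8
  D: 7 × 6 × 1 = 42
  E: 10 × 1 × 10 = 100
  F: 8 × 3 × 10 = 240
  G: 8 × 9 × 3 = 216
  H: 9 × 4 × 10 = 360
  I: 3 × 5 × 3 = 45
Modes with RPN ≥ 46: A (560), B (48), E (100), F (240), G (216), H (360) → 6.

6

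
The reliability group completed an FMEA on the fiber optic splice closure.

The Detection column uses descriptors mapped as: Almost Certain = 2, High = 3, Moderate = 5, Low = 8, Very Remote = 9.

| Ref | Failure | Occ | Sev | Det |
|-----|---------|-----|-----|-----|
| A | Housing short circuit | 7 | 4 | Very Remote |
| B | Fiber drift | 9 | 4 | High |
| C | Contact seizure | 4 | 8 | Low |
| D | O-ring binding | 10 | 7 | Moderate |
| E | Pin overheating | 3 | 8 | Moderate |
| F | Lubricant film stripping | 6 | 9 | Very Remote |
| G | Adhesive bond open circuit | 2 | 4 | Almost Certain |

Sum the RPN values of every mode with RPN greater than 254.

RPN = Severity × Occurrence × Detection:
  A: 4 × 7 × 9 = 252
  B: 4 × 9 × 3 = 108
  C: 8 × 4 × 8 = 256
  D: 7 × 10 × 5 = 350
  E: 8 × 3 × 5 = 120
  F: 9 × 6 × 9 = 486
  G: 4 × 2 × 2 = 16
RPN > 254: C (256), D (350), F (486).
Sum: 256 + 350 + 486 = 1092.

1092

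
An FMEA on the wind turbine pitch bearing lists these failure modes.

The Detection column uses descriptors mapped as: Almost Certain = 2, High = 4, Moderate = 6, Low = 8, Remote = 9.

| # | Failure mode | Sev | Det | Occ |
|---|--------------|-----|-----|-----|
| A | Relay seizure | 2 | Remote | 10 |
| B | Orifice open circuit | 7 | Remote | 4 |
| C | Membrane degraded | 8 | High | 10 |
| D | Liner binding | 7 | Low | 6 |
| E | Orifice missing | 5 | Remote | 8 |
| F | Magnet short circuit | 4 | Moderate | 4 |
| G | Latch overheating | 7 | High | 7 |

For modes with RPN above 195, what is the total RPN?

1464

RPN = Severity × Occurrence × Detection:
  A: 2 × 10 × 9 = 180
  B: 7 × 4 × 9 = 252
  C: 8 × 10 × 4 = 320
  D: 7 × 6 × 8 = 336
  E: 5 × 8 × 9 = 360
  F: 4 × 4 × 6 = 96
  G: 7 × 7 × 4 = 196
RPN > 195: B (252), C (320), D (336), E (360), G (196).
Sum: 252 + 320 + 336 + 360 + 196 = 1464.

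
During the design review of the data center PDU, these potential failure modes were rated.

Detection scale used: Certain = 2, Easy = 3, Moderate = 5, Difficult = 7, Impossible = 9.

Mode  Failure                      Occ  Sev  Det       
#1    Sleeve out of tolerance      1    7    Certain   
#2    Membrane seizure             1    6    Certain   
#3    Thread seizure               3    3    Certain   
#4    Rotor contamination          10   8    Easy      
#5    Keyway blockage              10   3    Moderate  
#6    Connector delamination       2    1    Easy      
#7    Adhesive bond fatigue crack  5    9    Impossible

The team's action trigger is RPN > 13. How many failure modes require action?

RPN = Severity × Occurrence × Detection:
  #1: 7 × 1 × 2 = 14
  #2: 6 × 1 × 2 = 12
  #3: 3 × 3 × 2 = 18
  #4: 8 × 10 × 3 = 240
  #5: 3 × 10 × 5 = 150
  #6: 1 × 2 × 3 = 6
  #7: 9 × 5 × 9 = 405
Modes with RPN > 13: #1 (14), #3 (18), #4 (240), #5 (150), #7 (405) → 5.

5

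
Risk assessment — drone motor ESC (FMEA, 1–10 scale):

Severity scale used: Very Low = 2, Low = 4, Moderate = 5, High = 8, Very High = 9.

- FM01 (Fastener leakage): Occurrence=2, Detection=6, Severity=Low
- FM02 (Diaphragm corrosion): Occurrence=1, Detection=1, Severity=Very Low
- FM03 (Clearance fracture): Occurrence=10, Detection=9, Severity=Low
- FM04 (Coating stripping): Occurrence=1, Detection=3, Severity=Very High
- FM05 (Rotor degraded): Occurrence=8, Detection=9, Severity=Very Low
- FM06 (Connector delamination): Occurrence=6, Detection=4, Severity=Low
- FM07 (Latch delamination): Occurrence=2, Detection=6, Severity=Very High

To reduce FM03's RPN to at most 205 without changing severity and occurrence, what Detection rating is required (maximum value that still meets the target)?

5

FM03: S=4, O=10, D=9 → current RPN = 360.
Fixed product = 40. Need 40 × D ≤ 205, so D ≤ 205/40 = 5.12.
Maximum integer Detection rating = 5 (gives RPN 200; D=6 would give 240 > 205).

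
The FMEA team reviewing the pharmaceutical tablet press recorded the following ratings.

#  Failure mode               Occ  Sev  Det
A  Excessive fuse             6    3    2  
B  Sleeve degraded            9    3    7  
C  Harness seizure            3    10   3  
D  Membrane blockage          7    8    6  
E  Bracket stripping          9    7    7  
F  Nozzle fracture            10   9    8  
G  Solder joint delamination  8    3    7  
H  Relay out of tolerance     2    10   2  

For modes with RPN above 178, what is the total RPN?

RPN = Severity × Occurrence × Detection:
  A: 3 × 6 × 2 = 36
  B: 3 × 9 × 7 = 189
  C: 10 × 3 × 3 = 90
  D: 8 × 7 × 6 = 336
  E: 7 × 9 × 7 = 441
  F: 9 × 10 × 8 = 720
  G: 3 × 8 × 7 = 168
  H: 10 × 2 × 2 = 40
RPN > 178: B (189), D (336), E (441), F (720).
Sum: 189 + 336 + 441 + 720 = 1686.

1686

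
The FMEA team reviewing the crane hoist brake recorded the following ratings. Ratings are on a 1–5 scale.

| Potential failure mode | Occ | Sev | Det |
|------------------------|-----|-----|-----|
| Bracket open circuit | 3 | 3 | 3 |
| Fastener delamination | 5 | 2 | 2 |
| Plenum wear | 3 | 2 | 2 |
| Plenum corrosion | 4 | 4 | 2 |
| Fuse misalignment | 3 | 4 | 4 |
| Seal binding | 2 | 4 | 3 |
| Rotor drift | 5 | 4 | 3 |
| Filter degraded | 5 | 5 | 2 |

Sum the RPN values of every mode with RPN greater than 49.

RPN = Severity × Occurrence × Detection:
  Bracket open circuit: 3 × 3 × 3 = 27
  Fastener delamination: 2 × 5 × 2 = 20
  Plenum wear: 2 × 3 × 2 = 12
  Plenum corrosion: 4 × 4 × 2 = 32
  Fuse misalignment: 4 × 3 × 4 = 48
  Seal binding: 4 × 2 × 3 = 24
  Rotor drift: 4 × 5 × 3 = 60
  Filter degraded: 5 × 5 × 2 = 50
RPN > 49: Rotor drift (60), Filter degraded (50).
Sum: 60 + 50 = 110.

110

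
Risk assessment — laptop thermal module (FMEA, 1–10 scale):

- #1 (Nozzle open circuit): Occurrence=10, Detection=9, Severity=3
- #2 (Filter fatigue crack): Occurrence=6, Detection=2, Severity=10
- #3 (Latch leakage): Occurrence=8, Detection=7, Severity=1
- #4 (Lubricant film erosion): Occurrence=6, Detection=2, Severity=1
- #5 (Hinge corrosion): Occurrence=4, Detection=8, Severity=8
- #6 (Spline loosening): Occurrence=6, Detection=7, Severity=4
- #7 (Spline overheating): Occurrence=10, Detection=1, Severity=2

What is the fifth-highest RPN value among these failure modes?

RPN = Severity × Occurrence × Detection:
  #1: 3 × 10 × 9 = 270
  #2: 10 × 6 × 2 = 120
  #3: 1 × 8 × 7 = 56
  #4: 1 × 6 × 2 = 12
  #5: 8 × 4 × 8 = 256
  #6: 4 × 6 × 7 = 168
  #7: 2 × 10 × 1 = 20
Sorted descending: 270, 256, 168, 120, 56, 20, 12.
The fifth-highest RPN is 56 (#3).

56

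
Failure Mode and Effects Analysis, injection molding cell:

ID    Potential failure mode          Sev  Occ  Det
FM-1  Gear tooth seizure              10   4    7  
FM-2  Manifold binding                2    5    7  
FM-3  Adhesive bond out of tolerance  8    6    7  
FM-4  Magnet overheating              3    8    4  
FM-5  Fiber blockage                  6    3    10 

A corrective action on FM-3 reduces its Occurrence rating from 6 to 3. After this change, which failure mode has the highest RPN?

RPN = Severity × Occurrence × Detection:
  FM-1: 10 × 4 × 7 = 280
  FM-2: 2 × 5 × 7 = 70
  FM-3: 8 × 6 × 7 = 336
  FM-4: 3 × 8 × 4 = 96
  FM-5: 6 × 3 × 10 = 180
After action: FM-3 → 8 × 3 × 7 = 168.
Revised RPNs: FM-1=280, FM-5=180, FM-3=168, FM-4=96, FM-2=70.
Highest is now FM-1 (280).

FM-1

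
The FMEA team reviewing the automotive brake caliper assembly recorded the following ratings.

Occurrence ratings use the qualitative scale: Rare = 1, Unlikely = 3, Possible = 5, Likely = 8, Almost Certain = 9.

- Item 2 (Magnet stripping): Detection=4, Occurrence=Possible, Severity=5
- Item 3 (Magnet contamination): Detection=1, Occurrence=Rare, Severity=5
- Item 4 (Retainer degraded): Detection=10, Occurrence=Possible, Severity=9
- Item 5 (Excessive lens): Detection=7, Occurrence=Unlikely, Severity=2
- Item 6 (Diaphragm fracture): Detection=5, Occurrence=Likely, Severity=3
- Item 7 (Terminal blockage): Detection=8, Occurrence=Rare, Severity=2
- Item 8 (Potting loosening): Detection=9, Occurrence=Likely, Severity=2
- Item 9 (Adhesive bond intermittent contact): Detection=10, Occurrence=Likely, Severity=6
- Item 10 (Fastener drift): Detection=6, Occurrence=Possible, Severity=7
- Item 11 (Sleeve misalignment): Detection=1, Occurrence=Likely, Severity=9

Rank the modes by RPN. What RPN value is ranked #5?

120

RPN = Severity × Occurrence × Detection:
  Item 2: 5 × 5 × 4 = 100
  Item 3: 5 × 1 × 1 = 5
  Item 4: 9 × 5 × 10 = 450
  Item 5: 2 × 3 × 7 = 42
  Item 6: 3 × 8 × 5 = 120
  Item 7: 2 × 1 × 8 = 16
  Item 8: 2 × 8 × 9 = 144
  Item 9: 6 × 8 × 10 = 480
  Item 10: 7 × 5 × 6 = 210
  Item 11: 9 × 8 × 1 = 72
Sorted descending: 480, 450, 210, 144, 120, 100, 72, 42, 16, 5.
The fifth-highest RPN is 120 (Item 6).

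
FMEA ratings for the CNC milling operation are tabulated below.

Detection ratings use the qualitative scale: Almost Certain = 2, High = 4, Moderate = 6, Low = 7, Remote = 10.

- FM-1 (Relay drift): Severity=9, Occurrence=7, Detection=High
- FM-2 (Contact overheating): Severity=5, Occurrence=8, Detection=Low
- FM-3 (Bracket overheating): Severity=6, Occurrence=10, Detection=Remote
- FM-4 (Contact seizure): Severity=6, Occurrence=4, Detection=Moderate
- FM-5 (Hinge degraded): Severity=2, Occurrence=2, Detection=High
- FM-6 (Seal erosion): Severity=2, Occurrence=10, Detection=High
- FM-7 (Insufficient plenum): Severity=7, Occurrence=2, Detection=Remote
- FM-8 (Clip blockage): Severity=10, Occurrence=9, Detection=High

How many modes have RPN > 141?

RPN = Severity × Occurrence × Detection:
  FM-1: 9 × 7 × 4 = 252
  FM-2: 5 × 8 × 7 = 280
  FM-3: 6 × 10 × 10 = 600
  FM-4: 6 × 4 × 6 = 144
  FM-5: 2 × 2 × 4 = 16
  FM-6: 2 × 10 × 4 = 80
  FM-7: 7 × 2 × 10 = 140
  FM-8: 10 × 9 × 4 = 360
Modes with RPN > 141: FM-1 (252), FM-2 (280), FM-3 (600), FM-4 (144), FM-8 (360) → 5.

5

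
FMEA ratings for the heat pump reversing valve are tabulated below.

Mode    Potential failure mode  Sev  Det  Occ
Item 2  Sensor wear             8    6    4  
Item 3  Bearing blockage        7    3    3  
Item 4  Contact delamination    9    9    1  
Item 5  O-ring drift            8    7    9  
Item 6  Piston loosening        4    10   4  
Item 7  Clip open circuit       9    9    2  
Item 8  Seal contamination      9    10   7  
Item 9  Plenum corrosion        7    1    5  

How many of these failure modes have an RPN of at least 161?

4

RPN = Severity × Occurrence × Detection:
  Item 2: 8 × 4 × 6 = 192
  Item 3: 7 × 3 × 3 = 63
  Item 4: 9 × 1 × 9 = 81
  Item 5: 8 × 9 × 7 = 504
  Item 6: 4 × 4 × 10 = 160
  Item 7: 9 × 2 × 9 = 162
  Item 8: 9 × 7 × 10 = 630
  Item 9: 7 × 5 × 1 = 35
Modes with RPN ≥ 161: Item 2 (192), Item 5 (504), Item 7 (162), Item 8 (630) → 4.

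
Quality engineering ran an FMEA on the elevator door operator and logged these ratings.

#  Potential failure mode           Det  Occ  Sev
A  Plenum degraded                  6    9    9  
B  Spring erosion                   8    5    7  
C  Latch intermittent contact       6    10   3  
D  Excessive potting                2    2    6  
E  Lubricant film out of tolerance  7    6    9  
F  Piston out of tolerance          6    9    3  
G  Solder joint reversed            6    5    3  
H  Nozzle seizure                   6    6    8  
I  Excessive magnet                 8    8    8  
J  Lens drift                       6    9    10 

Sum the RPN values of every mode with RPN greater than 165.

2664

RPN = Severity × Occurrence × Detection:
  A: 9 × 9 × 6 = 486
  B: 7 × 5 × 8 = 280
  C: 3 × 10 × 6 = 180
  D: 6 × 2 × 2 = 24
  E: 9 × 6 × 7 = 378
  F: 3 × 9 × 6 = 162
  G: 3 × 5 × 6 = 90
  H: 8 × 6 × 6 = 288
  I: 8 × 8 × 8 = 512
  J: 10 × 9 × 6 = 540
RPN > 165: A (486), B (280), C (180), E (378), H (288), I (512), J (540).
Sum: 486 + 280 + 180 + 378 + 288 + 512 + 540 = 2664.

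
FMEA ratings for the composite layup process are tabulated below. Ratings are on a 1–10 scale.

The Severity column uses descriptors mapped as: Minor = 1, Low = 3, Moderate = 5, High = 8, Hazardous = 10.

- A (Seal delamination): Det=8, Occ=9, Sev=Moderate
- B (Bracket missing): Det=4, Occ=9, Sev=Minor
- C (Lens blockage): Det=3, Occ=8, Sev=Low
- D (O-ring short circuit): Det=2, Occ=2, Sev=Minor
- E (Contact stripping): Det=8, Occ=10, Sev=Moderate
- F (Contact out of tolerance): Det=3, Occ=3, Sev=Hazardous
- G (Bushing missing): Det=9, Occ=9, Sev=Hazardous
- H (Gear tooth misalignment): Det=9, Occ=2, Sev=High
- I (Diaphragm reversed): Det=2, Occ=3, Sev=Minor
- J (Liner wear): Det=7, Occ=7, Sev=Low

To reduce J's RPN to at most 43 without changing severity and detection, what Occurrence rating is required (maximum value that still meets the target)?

2

J: S=3, O=7, D=7 → current RPN = 147.
Fixed product = 21. Need 21 × O ≤ 43, so O ≤ 43/21 = 2.05.
Maximum integer Occurrence rating = 2 (gives RPN 42; O=3 would give 63 > 43).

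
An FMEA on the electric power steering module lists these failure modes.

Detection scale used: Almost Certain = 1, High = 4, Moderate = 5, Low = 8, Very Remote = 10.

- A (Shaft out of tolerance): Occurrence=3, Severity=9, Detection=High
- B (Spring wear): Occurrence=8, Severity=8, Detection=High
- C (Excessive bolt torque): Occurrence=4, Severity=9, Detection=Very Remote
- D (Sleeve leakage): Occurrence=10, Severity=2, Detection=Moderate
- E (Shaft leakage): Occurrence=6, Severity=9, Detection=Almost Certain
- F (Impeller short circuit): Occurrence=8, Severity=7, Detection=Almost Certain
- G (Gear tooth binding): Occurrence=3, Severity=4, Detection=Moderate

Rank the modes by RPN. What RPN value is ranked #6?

56

RPN = Severity × Occurrence × Detection:
  A: 9 × 3 × 4 = 108
  B: 8 × 8 × 4 = 256
  C: 9 × 4 × 10 = 360
  D: 2 × 10 × 5 = 100
  E: 9 × 6 × 1 = 54
  F: 7 × 8 × 1 = 56
  G: 4 × 3 × 5 = 60
Sorted descending: 360, 256, 108, 100, 60, 56, 54.
The sixth-highest RPN is 56 (F).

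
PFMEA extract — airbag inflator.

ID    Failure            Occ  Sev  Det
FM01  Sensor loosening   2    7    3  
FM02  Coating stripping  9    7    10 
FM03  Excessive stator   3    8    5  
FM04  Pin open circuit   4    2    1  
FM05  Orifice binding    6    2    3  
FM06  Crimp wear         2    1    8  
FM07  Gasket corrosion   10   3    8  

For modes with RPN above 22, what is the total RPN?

RPN = Severity × Occurrence × Detection:
  FM01: 7 × 2 × 3 = 42
  FM02: 7 × 9 × 10 = 630
  FM03: 8 × 3 × 5 = 120
  FM04: 2 × 4 × 1 = 8
  FM05: 2 × 6 × 3 = 36
  FM06: 1 × 2 × 8 = 16
  FM07: 3 × 10 × 8 = 240
RPN > 22: FM01 (42), FM02 (630), FM03 (120), FM05 (36), FM07 (240).
Sum: 42 + 630 + 120 + 36 + 240 = 1068.

1068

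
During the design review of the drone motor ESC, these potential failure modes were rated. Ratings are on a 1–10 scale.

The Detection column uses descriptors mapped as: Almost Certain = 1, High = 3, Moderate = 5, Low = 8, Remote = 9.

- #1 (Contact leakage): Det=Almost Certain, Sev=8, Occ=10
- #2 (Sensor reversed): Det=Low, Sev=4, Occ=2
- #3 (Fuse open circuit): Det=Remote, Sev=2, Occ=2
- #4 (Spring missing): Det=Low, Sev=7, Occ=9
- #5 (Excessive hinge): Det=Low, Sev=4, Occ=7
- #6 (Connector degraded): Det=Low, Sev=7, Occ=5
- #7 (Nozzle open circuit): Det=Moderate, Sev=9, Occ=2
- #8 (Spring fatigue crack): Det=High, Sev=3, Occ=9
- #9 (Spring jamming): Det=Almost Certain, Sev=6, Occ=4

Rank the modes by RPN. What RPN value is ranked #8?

RPN = Severity × Occurrence × Detection:
  #1: 8 × 10 × 1 = 80
  #2: 4 × 2 × 8 = 64
  #3: 2 × 2 × 9 = 36
  #4: 7 × 9 × 8 = 504
  #5: 4 × 7 × 8 = 224
  #6: 7 × 5 × 8 = 280
  #7: 9 × 2 × 5 = 90
  #8: 3 × 9 × 3 = 81
  #9: 6 × 4 × 1 = 24
Sorted descending: 504, 280, 224, 90, 81, 80, 64, 36, 24.
The eighth-highest RPN is 36 (#3).

36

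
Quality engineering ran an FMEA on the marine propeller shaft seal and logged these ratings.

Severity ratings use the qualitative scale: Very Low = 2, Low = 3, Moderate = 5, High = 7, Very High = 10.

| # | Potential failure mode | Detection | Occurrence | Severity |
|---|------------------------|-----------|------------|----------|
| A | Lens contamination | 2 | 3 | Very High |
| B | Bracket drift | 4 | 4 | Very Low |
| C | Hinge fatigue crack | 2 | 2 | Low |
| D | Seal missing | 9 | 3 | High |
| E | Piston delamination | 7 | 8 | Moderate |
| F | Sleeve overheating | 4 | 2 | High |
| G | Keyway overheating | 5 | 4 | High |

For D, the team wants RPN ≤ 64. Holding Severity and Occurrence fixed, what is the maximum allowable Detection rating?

D: S=7, O=3, D=9 → current RPN = 189.
Fixed product = 21. Need 21 × D ≤ 64, so D ≤ 64/21 = 3.05.
Maximum integer Detection rating = 3 (gives RPN 63; D=4 would give 84 > 64).

3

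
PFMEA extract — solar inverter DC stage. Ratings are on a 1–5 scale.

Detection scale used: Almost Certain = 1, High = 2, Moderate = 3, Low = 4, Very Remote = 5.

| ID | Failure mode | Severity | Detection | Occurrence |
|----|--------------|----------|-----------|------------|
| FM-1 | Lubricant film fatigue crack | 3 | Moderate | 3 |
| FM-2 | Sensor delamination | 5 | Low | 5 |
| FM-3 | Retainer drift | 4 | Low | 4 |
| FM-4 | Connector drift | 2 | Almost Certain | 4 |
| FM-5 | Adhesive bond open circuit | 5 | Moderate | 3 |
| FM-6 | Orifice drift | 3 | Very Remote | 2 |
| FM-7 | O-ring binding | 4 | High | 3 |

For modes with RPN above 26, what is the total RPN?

RPN = Severity × Occurrence × Detection:
  FM-1: 3 × 3 × 3 = 27
  FM-2: 5 × 5 × 4 = 100
  FM-3: 4 × 4 × 4 = 64
  FM-4: 2 × 4 × 1 = 8
  FM-5: 5 × 3 × 3 = 45
  FM-6: 3 × 2 × 5 = 30
  FM-7: 4 × 3 × 2 = 24
RPN > 26: FM-1 (27), FM-2 (100), FM-3 (64), FM-5 (45), FM-6 (30).
Sum: 27 + 100 + 64 + 45 + 30 = 266.

266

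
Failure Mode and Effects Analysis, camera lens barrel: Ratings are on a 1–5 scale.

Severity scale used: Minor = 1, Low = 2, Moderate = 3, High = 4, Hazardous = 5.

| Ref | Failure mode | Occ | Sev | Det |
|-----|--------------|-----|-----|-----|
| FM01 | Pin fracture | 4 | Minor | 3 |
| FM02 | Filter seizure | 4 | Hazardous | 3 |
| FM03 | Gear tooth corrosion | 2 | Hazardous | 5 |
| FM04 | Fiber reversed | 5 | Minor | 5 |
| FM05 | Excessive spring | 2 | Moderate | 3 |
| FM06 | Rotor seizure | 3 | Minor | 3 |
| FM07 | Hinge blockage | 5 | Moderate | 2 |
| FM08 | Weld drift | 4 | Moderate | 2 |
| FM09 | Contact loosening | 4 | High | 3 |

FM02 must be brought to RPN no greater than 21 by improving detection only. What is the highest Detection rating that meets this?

FM02: S=5, O=4, D=3 → current RPN = 60.
Fixed product = 20. Need 20 × D ≤ 21, so D ≤ 21/20 = 1.05.
Maximum integer Detection rating = 1 (gives RPN 20; D=2 would give 40 > 21).

1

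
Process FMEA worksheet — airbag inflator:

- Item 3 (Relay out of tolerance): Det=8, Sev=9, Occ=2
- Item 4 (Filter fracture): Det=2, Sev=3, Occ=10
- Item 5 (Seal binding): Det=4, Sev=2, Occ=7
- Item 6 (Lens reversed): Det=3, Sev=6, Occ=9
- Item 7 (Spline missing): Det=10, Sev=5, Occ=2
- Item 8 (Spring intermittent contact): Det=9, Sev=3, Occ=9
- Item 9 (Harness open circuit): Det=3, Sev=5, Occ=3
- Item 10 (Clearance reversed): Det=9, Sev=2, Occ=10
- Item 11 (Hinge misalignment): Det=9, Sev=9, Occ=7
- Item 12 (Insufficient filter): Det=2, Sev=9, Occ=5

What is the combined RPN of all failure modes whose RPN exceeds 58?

RPN = Severity × Occurrence × Detection:
  Item 3: 9 × 2 × 8 = 144
  Item 4: 3 × 10 × 2 = 60
  Item 5: 2 × 7 × 4 = 56
  Item 6: 6 × 9 × 3 = 162
  Item 7: 5 × 2 × 10 = 100
  Item 8: 3 × 9 × 9 = 243
  Item 9: 5 × 3 × 3 = 45
  Item 10: 2 × 10 × 9 = 180
  Item 11: 9 × 7 × 9 = 567
  Item 12: 9 × 5 × 2 = 90
RPN > 58: Item 3 (144), Item 4 (60), Item 6 (162), Item 7 (100), Item 8 (243), Item 10 (180), Item 11 (567), Item 12 (90).
Sum: 144 + 60 + 162 + 100 + 243 + 180 + 567 + 90 = 1546.

1546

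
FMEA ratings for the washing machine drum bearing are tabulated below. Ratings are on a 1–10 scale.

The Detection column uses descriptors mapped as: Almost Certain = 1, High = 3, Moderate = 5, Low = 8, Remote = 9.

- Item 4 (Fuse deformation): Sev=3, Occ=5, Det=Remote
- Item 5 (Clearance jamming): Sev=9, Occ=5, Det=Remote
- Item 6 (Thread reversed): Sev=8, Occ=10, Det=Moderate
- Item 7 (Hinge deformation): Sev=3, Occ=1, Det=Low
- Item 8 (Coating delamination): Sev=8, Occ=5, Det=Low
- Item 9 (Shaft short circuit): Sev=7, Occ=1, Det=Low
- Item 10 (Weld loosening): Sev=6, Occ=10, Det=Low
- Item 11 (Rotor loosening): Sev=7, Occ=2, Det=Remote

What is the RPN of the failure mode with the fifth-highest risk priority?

135

RPN = Severity × Occurrence × Detection:
  Item 4: 3 × 5 × 9 = 135
  Item 5: 9 × 5 × 9 = 405
  Item 6: 8 × 10 × 5 = 400
  Item 7: 3 × 1 × 8 = 24
  Item 8: 8 × 5 × 8 = 320
  Item 9: 7 × 1 × 8 = 56
  Item 10: 6 × 10 × 8 = 480
  Item 11: 7 × 2 × 9 = 126
Sorted descending: 480, 405, 400, 320, 135, 126, 56, 24.
The fifth-highest RPN is 135 (Item 4).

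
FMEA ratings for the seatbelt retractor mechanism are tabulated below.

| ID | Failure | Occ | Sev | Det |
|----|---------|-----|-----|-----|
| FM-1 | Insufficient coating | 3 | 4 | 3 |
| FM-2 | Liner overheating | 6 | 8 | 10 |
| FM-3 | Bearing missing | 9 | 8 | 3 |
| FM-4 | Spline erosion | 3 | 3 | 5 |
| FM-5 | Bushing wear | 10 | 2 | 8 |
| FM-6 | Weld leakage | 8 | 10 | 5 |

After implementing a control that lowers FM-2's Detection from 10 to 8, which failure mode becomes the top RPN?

FM-6

RPN = Severity × Occurrence × Detection:
  FM-1: 4 × 3 × 3 = 36
  FM-2: 8 × 6 × 10 = 480
  FM-3: 8 × 9 × 3 = 216
  FM-4: 3 × 3 × 5 = 45
  FM-5: 2 × 10 × 8 = 160
  FM-6: 10 × 8 × 5 = 400
After action: FM-2 → 8 × 6 × 8 = 384.
Revised RPNs: FM-6=400, FM-2=384, FM-3=216, FM-5=160, FM-4=45, FM-1=36.
Highest is now FM-6 (400).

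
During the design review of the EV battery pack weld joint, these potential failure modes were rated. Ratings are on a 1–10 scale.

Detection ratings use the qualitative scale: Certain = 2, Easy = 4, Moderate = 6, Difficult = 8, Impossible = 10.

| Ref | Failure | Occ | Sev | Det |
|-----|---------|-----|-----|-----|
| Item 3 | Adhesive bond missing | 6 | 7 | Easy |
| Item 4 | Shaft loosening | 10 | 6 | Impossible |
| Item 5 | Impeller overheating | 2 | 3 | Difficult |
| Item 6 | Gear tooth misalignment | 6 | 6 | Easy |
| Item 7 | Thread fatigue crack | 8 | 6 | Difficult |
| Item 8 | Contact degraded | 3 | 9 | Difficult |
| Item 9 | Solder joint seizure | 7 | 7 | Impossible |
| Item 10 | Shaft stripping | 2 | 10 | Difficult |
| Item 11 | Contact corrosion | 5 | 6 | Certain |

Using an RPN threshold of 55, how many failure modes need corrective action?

8

RPN = Severity × Occurrence × Detection:
  Item 3: 7 × 6 × 4 = 168
  Item 4: 6 × 10 × 10 = 600
  Item 5: 3 × 2 × 8 = 48
  Item 6: 6 × 6 × 4 = 144
  Item 7: 6 × 8 × 8 = 384
  Item 8: 9 × 3 × 8 = 216
  Item 9: 7 × 7 × 10 = 490
  Item 10: 10 × 2 × 8 = 160
  Item 11: 6 × 5 × 2 = 60
Modes with RPN ≥ 55: Item 3 (168), Item 4 (600), Item 6 (144), Item 7 (384), Item 8 (216), Item 9 (490), Item 10 (160), Item 11 (60) → 8.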